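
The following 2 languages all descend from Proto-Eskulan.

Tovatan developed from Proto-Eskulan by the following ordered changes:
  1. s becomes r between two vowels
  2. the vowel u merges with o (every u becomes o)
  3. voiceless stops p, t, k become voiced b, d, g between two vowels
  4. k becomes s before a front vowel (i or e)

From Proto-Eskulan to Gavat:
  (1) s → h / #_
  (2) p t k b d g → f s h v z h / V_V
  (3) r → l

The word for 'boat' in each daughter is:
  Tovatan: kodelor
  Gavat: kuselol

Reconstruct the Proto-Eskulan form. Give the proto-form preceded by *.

Position 7: Tovatan has r, Gavat has l. Taking the neighbouring segments as reconstructed: Tovatan r can only go back to *r; Gavat l could go back to *l or *r — the one source consistent with every daughter is *r.
Position 2: Tovatan has o, Gavat has u. Gavat preserves u here (none of its changes turn any other segment into u), so the proto-segment is *u.
Position 3: Tovatan has d, Gavat has s. Taking the neighbouring segments as reconstructed: Tovatan d could go back to *t or *d; Gavat s could go back to *t or *s — the one source consistent with every daughter is *t.
This points to *kutelor. Verify forward in each daughter:
Tovatan: *kutelor
  kutelor (rule 1 does not apply)
  kutelor → kotelor   [vowel merger]
  kotelor → kodelor   [intervocalic voicing]
  kodelor (rule 4 does not apply)
  giving Tovatan kodelor.
Gavat: *kutelor
  kutelor (rule 1 does not apply)
  kutelor → kuselor   [intervocalic lenition]
  kuselor → kuselol   [unconditioned shift]
  giving Gavat kuselol.
No other proto-form is consistent with every reflex, so the reconstruction is *kutelor.

*kutelor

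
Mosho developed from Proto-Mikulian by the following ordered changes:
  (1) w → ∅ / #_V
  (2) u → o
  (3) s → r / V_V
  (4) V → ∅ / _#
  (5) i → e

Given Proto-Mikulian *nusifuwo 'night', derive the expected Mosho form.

norefow

Mosho: start from *nusifuwo.
  rule 1: no change — nusifuwo
  rule 2 (vowel merger): nusifuwo → nosifowo
  rule 3 (rhotacism): nosifowo → norifowo
  rule 4 (apocope): norifowo → norifow
  rule 5 (vowel merger): norifow → norefow
  ⇒ Mosho norefow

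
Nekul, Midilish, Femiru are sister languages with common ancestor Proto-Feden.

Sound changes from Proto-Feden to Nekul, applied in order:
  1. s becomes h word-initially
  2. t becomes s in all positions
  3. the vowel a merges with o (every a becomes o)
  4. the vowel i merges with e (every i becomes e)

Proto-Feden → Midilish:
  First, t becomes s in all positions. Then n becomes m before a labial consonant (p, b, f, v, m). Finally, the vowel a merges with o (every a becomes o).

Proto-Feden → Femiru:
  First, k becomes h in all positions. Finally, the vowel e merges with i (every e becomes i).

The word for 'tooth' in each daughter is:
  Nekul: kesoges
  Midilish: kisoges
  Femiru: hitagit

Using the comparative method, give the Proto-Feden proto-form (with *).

*kitaget

Position 3: Nekul has s, Midilish has s, Femiru has t. Femiru preserves t here (none of its changes turn any other segment into t), so the proto-segment is *t.
Position 2: Nekul has e, Midilish has i, Femiru has i. Midilish preserves i here (none of its changes turn any other segment into i), so the proto-segment is *i.
This points to *kitaget. Verify forward in each daughter:
Nekul: *kitaget > kisages > kisoges > kesoges  (by unconditioned shift, vowel merger, vowel merger)
Midilish: *kitaget > kisages > kisoges  (by unconditioned shift, vowel merger)
Femiru: *kitaget
  kitaget → hitaget   [unconditioned shift]
  hitaget → hitagit   [vowel merger]
  giving Femiru hitagit.
*kitaget is the unique common source.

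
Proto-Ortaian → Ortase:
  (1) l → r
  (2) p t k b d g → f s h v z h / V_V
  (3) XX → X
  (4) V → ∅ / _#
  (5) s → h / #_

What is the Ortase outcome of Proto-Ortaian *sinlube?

Ortase: *sinlube
  sinlube → sinrube   [unconditioned shift]
  sinrube → sinruve   [intervocalic lenition]
  sinruve (rule 3 does not apply)
  sinruve → sinruv   [apocope]
  sinruv → hinruv   [debuccalisation]
  giving Ortase hinruv.

hinruv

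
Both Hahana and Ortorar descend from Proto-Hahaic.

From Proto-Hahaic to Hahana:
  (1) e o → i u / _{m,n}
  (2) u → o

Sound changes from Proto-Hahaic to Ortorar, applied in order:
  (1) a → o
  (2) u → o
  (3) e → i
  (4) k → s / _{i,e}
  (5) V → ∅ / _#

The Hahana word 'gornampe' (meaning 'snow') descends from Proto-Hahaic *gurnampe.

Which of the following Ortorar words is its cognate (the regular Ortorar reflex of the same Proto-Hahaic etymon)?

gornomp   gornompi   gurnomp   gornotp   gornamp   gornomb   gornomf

gornomp

Ortorar: *gurnampe
  gurnampe → gurnompe   [vowel merger]
  gurnompe → gornompe   [vowel merger]
  gornompe → gornompi   [vowel merger]
  gornompi (rule 4 does not apply)
  gornompi → gornomp   [apocope]
  giving Ortorar gornomp.
Only 'gornomp' matches the regular Ortorar development of *gurnampe.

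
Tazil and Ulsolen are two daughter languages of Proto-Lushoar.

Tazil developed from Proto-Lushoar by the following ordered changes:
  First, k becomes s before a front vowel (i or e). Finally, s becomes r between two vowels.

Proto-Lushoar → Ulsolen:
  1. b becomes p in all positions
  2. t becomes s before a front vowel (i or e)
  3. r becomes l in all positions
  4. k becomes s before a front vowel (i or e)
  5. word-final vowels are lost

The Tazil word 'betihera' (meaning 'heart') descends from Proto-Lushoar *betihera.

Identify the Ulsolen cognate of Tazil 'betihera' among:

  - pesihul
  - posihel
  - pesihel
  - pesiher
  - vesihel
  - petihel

Ulsolen: start from *betihera.
  rule 1 (unconditioned shift): betihera → petihera
  rule 2 (palatalisation): petihera → pesihera
  rule 3 (unconditioned shift): pesihera → pesihela
  rule 4: no change — pesihela
  rule 5 (apocope): pesihela → pesihel
  ⇒ Ulsolen pesihel

pesihel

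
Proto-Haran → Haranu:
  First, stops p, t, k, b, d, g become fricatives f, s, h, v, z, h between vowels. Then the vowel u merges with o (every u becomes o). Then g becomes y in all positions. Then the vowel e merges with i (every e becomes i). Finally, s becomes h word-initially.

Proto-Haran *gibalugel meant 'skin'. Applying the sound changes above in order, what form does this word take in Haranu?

Haranu: start from *gibalugel.
  rule 1 (intervocalic lenition): gibalugel → givaluhel
  rule 2 (vowel merger): givaluhel → givalohel
  rule 3 (unconditioned shift): givalohel → yivalohel
  rule 4 (vowel merger): yivalohel → yivalohil
  rule 5: no change — yivalohil
  ⇒ Haranu yivalohil

yivalohil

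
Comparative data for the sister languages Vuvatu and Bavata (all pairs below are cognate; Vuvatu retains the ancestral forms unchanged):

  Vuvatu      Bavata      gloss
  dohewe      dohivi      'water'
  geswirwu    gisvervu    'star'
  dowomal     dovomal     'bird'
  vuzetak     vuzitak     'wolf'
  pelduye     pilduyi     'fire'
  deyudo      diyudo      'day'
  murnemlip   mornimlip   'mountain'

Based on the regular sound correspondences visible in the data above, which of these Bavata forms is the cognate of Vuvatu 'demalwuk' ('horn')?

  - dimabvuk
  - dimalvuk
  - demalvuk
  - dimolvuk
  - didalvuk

dimalvuk

murnemlip ~ mornimlip — Vuvatu e corresponds to Bavata i after a consonant, before a nasal.
geswirwu ~ gisvervu — Vuvatu w corresponds to Bavata v after a consonant, before a back vowel.
Applying these to Vuvatu 'demalwuk':
  demalwuk → dimalwuk   (e→i after a consonant, before a nasal)
  dimalwuk → dimalvuk   (w→v after a consonant, before a back vowel)
So the Bavata cognate is 'dimalvuk'.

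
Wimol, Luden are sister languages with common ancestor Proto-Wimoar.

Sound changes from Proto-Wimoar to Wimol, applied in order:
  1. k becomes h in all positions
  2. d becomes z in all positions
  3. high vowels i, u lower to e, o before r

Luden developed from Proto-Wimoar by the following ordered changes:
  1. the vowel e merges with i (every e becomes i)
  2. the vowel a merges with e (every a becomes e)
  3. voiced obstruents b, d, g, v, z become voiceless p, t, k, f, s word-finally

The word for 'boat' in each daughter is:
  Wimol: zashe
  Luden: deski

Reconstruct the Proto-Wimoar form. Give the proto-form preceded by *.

Position 1: Wimol has z, Luden has d. Luden preserves d here (none of its changes turn any other segment into d), so the proto-segment is *d.
Position 5: Wimol has e, Luden has i. Taking the neighbouring segments as reconstructed: Wimol e can only go back to *e; Luden i could go back to *e or *i — the one source consistent with every daughter is *e.
This points to *daske. Verify forward in each daughter:
Wimol: *daske
  daske → dashe   [unconditioned shift]
  dashe → zashe   [unconditioned shift]
  zashe (rule 3 does not apply)
  giving Wimol zashe.
Luden: start from *daske.
  rule 1 (vowel merger): daske → daski
  rule 2 (vowel merger): daski → deski
  rule 3: no change — deski
  ⇒ Luden deski
No other proto-form is consistent with every reflex, so the reconstruction is *daske.

*daske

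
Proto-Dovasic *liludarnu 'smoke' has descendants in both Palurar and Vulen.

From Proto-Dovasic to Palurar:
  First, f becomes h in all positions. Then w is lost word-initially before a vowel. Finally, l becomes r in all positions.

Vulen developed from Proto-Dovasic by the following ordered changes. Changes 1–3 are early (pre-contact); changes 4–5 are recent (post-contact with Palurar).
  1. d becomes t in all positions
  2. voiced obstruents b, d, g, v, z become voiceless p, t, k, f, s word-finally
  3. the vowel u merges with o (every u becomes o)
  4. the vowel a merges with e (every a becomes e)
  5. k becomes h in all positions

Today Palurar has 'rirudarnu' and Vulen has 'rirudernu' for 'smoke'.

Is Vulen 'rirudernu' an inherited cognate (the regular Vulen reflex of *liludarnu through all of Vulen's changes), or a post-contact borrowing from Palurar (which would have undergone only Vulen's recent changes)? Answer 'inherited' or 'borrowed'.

borrowed

If inherited, *liludarnu would pass through all of Vulen's changes:
Vulen: *liludarnu
  liludarnu → lilutarnu   [unconditioned shift]
  lilutarnu (rule 2 does not apply)
  lilutarnu → lilotarno   [vowel merger]
  lilotarno → liloterno   [vowel merger]
  liloterno (rule 5 does not apply)
  giving Vulen liloterno.
If borrowed from Palurar 'rirudarnu' after the early changes, it would undergo only the recent ones:
  rule 4 (vowel merger): rirudarnu → rirudernu
  rule 5 (unconditioned shift): no change (rirudernu)
  ⇒ as a loan: rirudernu
Vulen 'rirudernu' matches the loan outcome 'rirudernu', not the inherited 'liloterno' — it skipped the early Vulen changes, so it was borrowed from Palurar.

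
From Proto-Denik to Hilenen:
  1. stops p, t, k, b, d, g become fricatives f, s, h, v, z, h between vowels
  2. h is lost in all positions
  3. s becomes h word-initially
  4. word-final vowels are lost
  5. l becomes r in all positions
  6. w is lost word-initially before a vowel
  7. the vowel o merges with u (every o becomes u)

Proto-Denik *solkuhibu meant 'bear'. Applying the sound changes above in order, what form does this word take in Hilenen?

hurkuiv

Hilenen: *solkuhibu
  solkuhibu → solkuhivu   [intervocalic lenition]
  solkuhivu → solkuivu   [h-loss]
  solkuivu → holkuivu   [debuccalisation]
  holkuivu → holkuiv   [apocope]
  holkuiv → horkuiv   [unconditioned shift]
  horkuiv (rule 6 does not apply)
  horkuiv → hurkuiv   [vowel merger]
  giving Hilenen hurkuiv.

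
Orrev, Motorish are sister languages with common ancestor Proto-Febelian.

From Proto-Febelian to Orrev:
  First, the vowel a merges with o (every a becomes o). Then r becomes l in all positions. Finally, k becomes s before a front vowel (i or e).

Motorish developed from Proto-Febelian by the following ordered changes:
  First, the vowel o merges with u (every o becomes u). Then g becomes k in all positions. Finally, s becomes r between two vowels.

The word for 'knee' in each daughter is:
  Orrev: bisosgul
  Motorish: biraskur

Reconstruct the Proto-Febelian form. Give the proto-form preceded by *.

Position 4: Orrev has o, Motorish has a. Motorish preserves a here (none of its changes turn any other segment into a), so the proto-segment is *a.
Position 8: Orrev has l, Motorish has r. Taking the neighbouring segments as reconstructed: Orrev l could go back to *l or *r; Motorish r can only go back to *r — the one source consistent with every daughter is *r.
Position 3: Orrev has s, Motorish has r. Taking the neighbouring segments as reconstructed: Orrev s can only go back to *s; Motorish r could go back to *s or *r — the one source consistent with every daughter is *s.
This points to *bisasgur. Verify forward in each daughter:
Orrev: *bisasgur > bisosgur > bisosgul  (by vowel merger, unconditioned shift)
Motorish: *bisasgur > bisaskur > biraskur  (by unconditioned shift, rhotacism)
No other proto-form is consistent with every reflex, so the reconstruction is *bisasgur.

*bisasgur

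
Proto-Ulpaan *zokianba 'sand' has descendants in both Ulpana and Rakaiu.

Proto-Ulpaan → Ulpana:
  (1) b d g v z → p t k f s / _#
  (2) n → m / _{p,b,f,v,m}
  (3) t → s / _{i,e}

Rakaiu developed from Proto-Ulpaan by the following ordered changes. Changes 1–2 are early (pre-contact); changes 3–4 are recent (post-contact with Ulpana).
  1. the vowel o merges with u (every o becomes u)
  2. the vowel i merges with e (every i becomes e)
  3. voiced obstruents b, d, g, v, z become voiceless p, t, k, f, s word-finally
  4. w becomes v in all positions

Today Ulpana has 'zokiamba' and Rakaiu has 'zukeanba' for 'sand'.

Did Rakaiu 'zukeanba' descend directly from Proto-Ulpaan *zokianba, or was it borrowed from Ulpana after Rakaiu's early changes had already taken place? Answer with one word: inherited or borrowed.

If inherited, *zokianba would pass through all of Rakaiu's changes:
Rakaiu: *zokianba
  zokianba → zukianba   [vowel merger]
  zukianba → zukeanba   [vowel merger]
  zukeanba (rule 3 does not apply)
  zukeanba (rule 4 does not apply)
  giving Rakaiu zukeanba.
If borrowed from Ulpana 'zokiamba' after the early changes, it would undergo only the recent ones:
  rule 3 (final devoicing): no change (zokiamba)
  rule 4 (unconditioned shift): no change (zokiamba)
  ⇒ as a loan: zokiamba
Rakaiu 'zukeanba' matches the inherited outcome exactly, so it is an inherited cognate, not a loan.

inherited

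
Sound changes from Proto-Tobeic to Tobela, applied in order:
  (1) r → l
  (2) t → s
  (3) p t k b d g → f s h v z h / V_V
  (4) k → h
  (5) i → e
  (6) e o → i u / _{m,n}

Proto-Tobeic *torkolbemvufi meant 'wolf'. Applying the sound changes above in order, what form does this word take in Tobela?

Tobela: start from *torkolbemvufi.
  rule 1 (unconditioned shift): torkolbemvufi → tolkolbemvufi
  rule 2 (unconditioned shift): tolkolbemvufi → solkolbemvufi
  rule 3: no change — solkolbemvufi
  rule 4 (unconditioned shift): solkolbemvufi → solholbemvufi
  rule 5 (vowel merger): solholbemvufi → solholbemvufe
  rule 6 (pre-nasal raising): solholbemvufe → solholbimvufe
  ⇒ Tobela solholbimvufe

solholbimvufe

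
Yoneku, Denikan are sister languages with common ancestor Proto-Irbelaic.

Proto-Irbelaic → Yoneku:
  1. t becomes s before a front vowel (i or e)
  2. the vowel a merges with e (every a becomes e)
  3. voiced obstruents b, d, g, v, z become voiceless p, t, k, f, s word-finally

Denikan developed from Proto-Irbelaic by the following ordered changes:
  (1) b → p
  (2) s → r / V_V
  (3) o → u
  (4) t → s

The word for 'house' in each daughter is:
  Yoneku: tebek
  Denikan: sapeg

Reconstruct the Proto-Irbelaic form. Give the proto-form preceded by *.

Position 2: Yoneku has e, Denikan has a. Denikan preserves a here (none of its changes turn any other segment into a), so the proto-segment is *a.
Position 5: Yoneku has k, Denikan has g. Denikan preserves g here (none of its changes turn any other segment into g), so the proto-segment is *g.
This points to *tabeg. Verify forward in each daughter:
Yoneku: *tabeg > tebeg > tebek  (by vowel merger, final devoicing)
Denikan: *tabeg > tapeg > sapeg  (by unconditioned shift, unconditioned shift)
No other proto-form is consistent with every reflex, so the reconstruction is *tabeg.

*tabeg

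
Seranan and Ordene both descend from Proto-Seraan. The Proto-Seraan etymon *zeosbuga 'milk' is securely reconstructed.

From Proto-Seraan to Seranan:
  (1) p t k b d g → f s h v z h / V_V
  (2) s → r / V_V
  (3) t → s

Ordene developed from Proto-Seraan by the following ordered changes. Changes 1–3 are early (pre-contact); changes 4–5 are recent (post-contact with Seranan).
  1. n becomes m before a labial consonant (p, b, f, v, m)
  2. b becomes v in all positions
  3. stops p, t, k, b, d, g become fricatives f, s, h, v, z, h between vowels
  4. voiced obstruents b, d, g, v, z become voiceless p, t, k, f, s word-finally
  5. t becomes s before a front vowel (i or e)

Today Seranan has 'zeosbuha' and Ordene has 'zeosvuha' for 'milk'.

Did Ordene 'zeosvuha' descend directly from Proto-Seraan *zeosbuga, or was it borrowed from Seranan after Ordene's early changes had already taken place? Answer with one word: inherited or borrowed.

inherited

If inherited, *zeosbuga would pass through all of Ordene's changes:
Ordene: *zeosbuga
  zeosbuga (rule 1 does not apply)
  zeosbuga → zeosvuga   [unconditioned shift]
  zeosvuga → zeosvuha   [intervocalic lenition]
  zeosvuha (rule 4 does not apply)
  zeosvuha (rule 5 does not apply)
  giving Ordene zeosvuha.
If borrowed from Seranan 'zeosbuha' after the early changes, it would undergo only the recent ones:
  rule 4 (final devoicing): no change (zeosbuha)
  rule 5 (palatalisation): no change (zeosbuha)
  ⇒ as a loan: zeosbuha
Ordene 'zeosvuha' matches the inherited outcome exactly, so it is an inherited cognate, not a loan.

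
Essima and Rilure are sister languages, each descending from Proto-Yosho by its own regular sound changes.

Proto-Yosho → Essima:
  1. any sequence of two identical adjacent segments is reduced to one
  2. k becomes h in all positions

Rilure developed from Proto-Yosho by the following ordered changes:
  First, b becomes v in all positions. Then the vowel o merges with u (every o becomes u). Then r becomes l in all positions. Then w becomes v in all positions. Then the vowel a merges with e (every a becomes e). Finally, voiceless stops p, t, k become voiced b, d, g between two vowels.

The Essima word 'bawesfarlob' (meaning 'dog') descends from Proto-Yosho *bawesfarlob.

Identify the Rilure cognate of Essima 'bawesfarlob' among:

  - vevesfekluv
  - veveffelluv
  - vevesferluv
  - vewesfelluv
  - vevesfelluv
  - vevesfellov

vevesfelluv

Rilure: *bawesfarlob > vawesfarlov > vawesfarluv > vawesfalluv > vavesfalluv > vevesfelluv  (by unconditioned shift, vowel merger, unconditioned shift, unconditioned shift, vowel merger)
Among the options, 'vevesfelluv' alone shows every Rilure change applied in order.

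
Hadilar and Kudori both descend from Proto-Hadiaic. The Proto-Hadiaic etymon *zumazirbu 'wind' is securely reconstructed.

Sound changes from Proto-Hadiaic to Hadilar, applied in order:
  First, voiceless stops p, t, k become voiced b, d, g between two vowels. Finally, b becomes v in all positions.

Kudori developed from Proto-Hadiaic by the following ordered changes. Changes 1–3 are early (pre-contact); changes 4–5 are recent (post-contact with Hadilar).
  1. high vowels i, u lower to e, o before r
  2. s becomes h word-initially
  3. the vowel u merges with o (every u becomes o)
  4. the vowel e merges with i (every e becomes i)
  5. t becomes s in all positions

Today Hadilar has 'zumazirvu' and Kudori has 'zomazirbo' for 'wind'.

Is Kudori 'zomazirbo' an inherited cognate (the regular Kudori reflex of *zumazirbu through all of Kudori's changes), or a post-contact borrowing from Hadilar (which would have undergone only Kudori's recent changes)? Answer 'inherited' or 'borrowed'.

If inherited, *zumazirbu would pass through all of Kudori's changes:
Kudori: *zumazirbu
  zumazirbu → zumazerbu   [pre-rhotic lowering]
  zumazerbu (rule 2 does not apply)
  zumazerbu → zomazerbo   [vowel merger]
  zomazerbo → zomazirbo   [vowel merger]
  zomazirbo (rule 5 does not apply)
  giving Kudori zomazirbo.
If borrowed from Hadilar 'zumazirvu' after the early changes, it would undergo only the recent ones:
  rule 4 (vowel merger): no change (zumazirvu)
  rule 5 (unconditioned shift): no change (zumazirvu)
  ⇒ as a loan: zumazirvu
Kudori 'zomazirbo' matches the inherited outcome exactly, so it is an inherited cognate, not a loan.

inherited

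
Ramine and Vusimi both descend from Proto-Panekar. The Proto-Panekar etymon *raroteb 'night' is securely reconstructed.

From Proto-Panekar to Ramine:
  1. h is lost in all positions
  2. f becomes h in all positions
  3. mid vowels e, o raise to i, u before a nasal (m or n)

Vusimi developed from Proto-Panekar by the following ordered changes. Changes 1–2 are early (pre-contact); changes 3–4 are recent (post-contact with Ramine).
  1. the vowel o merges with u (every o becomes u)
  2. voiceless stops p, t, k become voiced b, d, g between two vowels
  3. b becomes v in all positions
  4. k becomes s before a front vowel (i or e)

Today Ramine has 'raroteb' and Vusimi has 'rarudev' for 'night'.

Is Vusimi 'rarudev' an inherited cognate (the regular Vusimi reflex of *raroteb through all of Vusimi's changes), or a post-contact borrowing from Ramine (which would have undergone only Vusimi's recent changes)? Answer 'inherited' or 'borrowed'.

If inherited, *raroteb would pass through all of Vusimi's changes:
Vusimi: *raroteb
  raroteb → raruteb   [vowel merger]
  raruteb → rarudeb   [intervocalic voicing]
  rarudeb → rarudev   [unconditioned shift]
  rarudev (rule 4 does not apply)
  giving Vusimi rarudev.
If borrowed from Ramine 'raroteb' after the early changes, it would undergo only the recent ones:
  rule 3 (unconditioned shift): raroteb → rarotev
  rule 4 (palatalisation): no change (rarotev)
  ⇒ as a loan: rarotev
Vusimi 'rarudev' matches the inherited outcome exactly, so it is an inherited cognate, not a loan.

inherited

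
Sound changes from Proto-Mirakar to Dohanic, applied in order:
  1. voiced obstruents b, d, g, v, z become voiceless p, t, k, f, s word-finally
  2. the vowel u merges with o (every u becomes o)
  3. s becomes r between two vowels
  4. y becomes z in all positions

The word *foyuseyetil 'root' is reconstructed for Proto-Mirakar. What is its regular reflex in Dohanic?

fozorezetil

Dohanic: start from *foyuseyetil.
  rule 1: no change — foyuseyetil
  rule 2 (vowel merger): foyuseyetil → foyoseyetil
  rule 3 (rhotacism): foyoseyetil → foyoreyetil
  rule 4 (unconditioned shift): foyoreyetil → fozorezetil
  ⇒ Dohanic fozorezetil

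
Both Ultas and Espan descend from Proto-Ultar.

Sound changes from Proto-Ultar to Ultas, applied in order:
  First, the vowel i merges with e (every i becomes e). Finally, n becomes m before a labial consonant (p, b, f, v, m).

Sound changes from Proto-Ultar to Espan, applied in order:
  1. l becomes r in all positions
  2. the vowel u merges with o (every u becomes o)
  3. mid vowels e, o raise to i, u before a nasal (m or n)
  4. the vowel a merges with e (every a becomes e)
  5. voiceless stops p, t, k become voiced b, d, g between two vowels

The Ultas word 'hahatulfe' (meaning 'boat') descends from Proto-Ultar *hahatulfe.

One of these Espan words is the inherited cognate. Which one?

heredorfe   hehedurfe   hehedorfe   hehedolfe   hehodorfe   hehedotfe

Espan: *hahatulfe
  hahatulfe → hahaturfe   [unconditioned shift]
  hahaturfe → hahatorfe   [vowel merger]
  hahatorfe (rule 3 does not apply)
  hahatorfe → hehetorfe   [vowel merger]
  hehetorfe → hehedorfe   [intervocalic voicing]
  giving Espan hehedorfe.
Only 'hehedorfe' matches the regular Espan development of *hahatulfe.

hehedorfe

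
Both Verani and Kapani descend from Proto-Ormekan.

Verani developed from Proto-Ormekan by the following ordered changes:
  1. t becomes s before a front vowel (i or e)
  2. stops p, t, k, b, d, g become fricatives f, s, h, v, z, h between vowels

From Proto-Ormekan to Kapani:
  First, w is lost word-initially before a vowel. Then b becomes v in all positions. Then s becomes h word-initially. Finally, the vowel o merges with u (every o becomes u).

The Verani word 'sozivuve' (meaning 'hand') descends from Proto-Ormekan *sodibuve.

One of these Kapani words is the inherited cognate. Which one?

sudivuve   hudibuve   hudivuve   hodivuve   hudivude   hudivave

hudivuve

Kapani: *sodibuve > sodivuve > hodivuve > hudivuve  (by unconditioned shift, debuccalisation, vowel merger)
Only 'hudivuve' matches the regular Kapani development of *sodibuve.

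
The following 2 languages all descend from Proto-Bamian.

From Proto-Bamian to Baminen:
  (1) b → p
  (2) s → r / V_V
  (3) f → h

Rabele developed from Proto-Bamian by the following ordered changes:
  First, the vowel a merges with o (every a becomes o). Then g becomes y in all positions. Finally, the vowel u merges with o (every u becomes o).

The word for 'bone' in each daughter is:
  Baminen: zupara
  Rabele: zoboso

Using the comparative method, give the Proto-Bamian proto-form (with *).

Position 5: Baminen has r, Rabele has s. Rabele preserves s here (none of its changes turn any other segment into s), so the proto-segment is *s.
Position 6: Baminen has a, Rabele has o. Baminen preserves a here (none of its changes turn any other segment into a), so the proto-segment is *a.
Verify the candidate proto-form against each daughter:
Baminen: *zubasa
  zubasa → zupasa   [unconditioned shift]
  zupasa → zupara   [rhotacism]
  zupara (rule 3 does not apply)
  giving Baminen zupara.
Rabele: *zubasa > zuboso > zoboso  (by vowel merger, vowel merger)
Only *zubasa yields all of Baminen zupara, Rabele zoboso.

*zubasa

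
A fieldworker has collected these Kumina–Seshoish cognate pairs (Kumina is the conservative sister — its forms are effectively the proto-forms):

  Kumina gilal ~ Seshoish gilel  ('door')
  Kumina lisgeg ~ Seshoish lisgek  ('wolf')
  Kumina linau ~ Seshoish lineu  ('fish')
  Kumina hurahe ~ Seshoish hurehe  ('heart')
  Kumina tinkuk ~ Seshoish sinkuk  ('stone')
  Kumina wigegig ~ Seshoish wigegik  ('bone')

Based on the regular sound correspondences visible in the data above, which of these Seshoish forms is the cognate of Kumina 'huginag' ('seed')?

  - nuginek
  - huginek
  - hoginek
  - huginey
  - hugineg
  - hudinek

gilal ~ gilel, hurahe ~ hurehe — Kumina a corresponds to Seshoish e after a consonant, before a consonant other than r, m, n, p, b, f, v.
lisgeg ~ lisgek, wigegig ~ wigegik — Kumina g corresponds to Seshoish k word-finally.
Applying these to Kumina 'huginag':
  huginag → hugineg   (a→e after a consonant, before a consonant other than r, m, n, p, b, f, v)
  hugineg → huginek   (g→k word-finally)
So the Seshoish cognate is 'huginek'.

huginek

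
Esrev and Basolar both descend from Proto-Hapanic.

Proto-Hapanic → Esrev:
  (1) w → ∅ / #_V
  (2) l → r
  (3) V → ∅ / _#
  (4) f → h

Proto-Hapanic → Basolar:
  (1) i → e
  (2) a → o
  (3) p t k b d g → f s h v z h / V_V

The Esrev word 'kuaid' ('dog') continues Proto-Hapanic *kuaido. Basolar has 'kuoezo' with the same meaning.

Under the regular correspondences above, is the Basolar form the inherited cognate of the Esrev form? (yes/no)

Derive the expected Basolar reflex of *kuaido:
Basolar: *kuaido
  kuaido → kuaedo   [vowel merger]
  kuaedo → kuoedo   [vowel merger]
  kuoedo → kuoezo   [intervocalic lenition]
  giving Basolar kuoezo.
Basolar 'kuoezo' matches the regular reflex exactly, so the pair is cognate.

yes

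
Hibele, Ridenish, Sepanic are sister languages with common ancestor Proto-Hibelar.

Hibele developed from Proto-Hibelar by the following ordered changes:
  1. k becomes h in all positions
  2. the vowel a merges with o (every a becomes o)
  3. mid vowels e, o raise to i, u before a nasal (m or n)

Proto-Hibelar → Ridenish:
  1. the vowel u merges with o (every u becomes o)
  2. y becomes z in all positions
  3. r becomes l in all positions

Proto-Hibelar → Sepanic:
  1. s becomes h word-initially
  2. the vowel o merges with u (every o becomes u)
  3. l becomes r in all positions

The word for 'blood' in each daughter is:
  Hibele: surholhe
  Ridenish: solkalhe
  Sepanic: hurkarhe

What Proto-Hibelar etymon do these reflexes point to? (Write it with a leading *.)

Position 4: Hibele has h, Ridenish has k, Sepanic has k. Ridenish preserves k here (none of its changes turn any other segment into k), so the proto-segment is *k.
Position 2: Hibele has u, Ridenish has o, Sepanic has u. Taking the neighbouring segments as reconstructed: Hibele u can only go back to *u; Ridenish o could go back to *o or *u; Sepanic u could go back to *o or *u — the one source consistent with every daughter is *u.
Position 5: Hibele has o, Ridenish has a, Sepanic has a. Ridenish preserves a here (none of its changes turn any other segment into a), so the proto-segment is *a.
Continuing position by position gives *surkalhe; check it forward:
Hibele: start from *surkalhe.
  rule 1 (unconditioned shift): surkalhe → surhalhe
  rule 2 (vowel merger): surhalhe → surholhe
  rule 3: no change — surholhe
  ⇒ Hibele surholhe
Ridenish: *surkalhe
  surkalhe → sorkalhe   [vowel merger]
  sorkalhe (rule 2 does not apply)
  sorkalhe → solkalhe   [unconditioned shift]
  giving Ridenish solkalhe.
Sepanic: *surkalhe > hurkalhe > hurkarhe  (by debuccalisation, unconditioned shift)
Only *surkalhe yields all of Hibele surholhe, Ridenish solkalhe, Sepanic hurkarhe.

*surkalhe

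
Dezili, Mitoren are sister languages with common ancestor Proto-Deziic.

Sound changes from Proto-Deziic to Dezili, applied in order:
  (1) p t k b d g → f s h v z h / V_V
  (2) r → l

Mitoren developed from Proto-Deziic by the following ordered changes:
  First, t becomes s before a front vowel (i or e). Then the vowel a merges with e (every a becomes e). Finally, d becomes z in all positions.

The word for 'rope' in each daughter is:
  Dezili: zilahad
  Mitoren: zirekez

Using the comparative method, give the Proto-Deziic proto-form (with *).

*zirakad

Position 6: Dezili has a, Mitoren has e. Dezili preserves a here (none of its changes turn any other segment into a), so the proto-segment is *a.
Position 3: Dezili has l, Mitoren has r. Mitoren preserves r here (none of its changes turn any other segment into r), so the proto-segment is *r.
Position 4: Dezili has a, Mitoren has e. Dezili preserves a here (none of its changes turn any other segment into a), so the proto-segment is *a.
Verify the candidate proto-form against each daughter:
Dezili: *zirakad > zirahad > zilahad  (by intervocalic lenition, unconditioned shift)
Mitoren: start from *zirakad.
  rule 1: no change — zirakad
  rule 2 (vowel merger): zirakad → zireked
  rule 3 (unconditioned shift): zireked → zirekez
  ⇒ Mitoren zirekez
*zirakad is the unique common source.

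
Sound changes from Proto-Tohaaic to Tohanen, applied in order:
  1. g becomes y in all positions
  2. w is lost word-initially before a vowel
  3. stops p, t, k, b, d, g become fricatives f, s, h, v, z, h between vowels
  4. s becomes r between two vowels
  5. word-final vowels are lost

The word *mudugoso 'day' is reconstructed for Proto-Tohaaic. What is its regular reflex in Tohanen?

muzuyor

Tohanen: start from *mudugoso.
  rule 1 (unconditioned shift): mudugoso → muduyoso
  rule 2: no change — muduyoso
  rule 3 (intervocalic lenition): muduyoso → muzuyoso
  rule 4 (rhotacism): muzuyoso → muzuyoro
  rule 5 (apocope): muzuyoro → muzuyor
  ⇒ Tohanen muzuyor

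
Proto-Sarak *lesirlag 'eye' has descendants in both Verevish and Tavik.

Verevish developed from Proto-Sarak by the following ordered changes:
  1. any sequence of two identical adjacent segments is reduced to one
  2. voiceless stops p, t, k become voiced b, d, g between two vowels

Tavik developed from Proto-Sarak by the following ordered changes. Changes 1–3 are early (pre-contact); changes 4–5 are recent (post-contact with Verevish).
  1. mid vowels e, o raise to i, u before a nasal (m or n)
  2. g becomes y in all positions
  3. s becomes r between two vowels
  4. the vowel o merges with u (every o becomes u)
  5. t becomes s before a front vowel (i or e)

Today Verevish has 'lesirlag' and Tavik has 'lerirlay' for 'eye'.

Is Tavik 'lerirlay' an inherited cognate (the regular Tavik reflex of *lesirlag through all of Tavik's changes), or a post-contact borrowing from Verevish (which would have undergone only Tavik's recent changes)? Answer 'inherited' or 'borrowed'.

If inherited, *lesirlag would pass through all of Tavik's changes:
Tavik: *lesirlag > lesirlay > lerirlay  (by unconditioned shift, rhotacism)
If borrowed from Verevish 'lesirlag' after the early changes, it would undergo only the recent ones:
  rule 4 (vowel merger): no change (lesirlag)
  rule 5 (palatalisation): no change (lesirlag)
  ⇒ as a loan: lesirlag
Tavik 'lerirlay' matches the inherited outcome exactly, so it is an inherited cognate, not a loan.

inherited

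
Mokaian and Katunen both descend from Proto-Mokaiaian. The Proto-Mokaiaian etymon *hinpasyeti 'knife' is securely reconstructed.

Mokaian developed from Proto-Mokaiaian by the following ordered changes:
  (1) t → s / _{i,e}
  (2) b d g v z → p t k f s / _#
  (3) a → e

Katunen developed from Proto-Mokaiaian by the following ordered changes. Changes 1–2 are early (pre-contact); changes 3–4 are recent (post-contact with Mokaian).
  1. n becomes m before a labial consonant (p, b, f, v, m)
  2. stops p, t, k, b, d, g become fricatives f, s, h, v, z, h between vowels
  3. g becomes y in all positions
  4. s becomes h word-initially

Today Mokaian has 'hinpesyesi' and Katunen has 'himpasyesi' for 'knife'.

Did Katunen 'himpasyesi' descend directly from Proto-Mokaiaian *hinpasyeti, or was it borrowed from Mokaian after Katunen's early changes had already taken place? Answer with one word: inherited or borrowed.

inherited

If inherited, *hinpasyeti would pass through all of Katunen's changes:
Katunen: start from *hinpasyeti.
  rule 1 (nasal place assimilation): hinpasyeti → himpasyeti
  rule 2 (intervocalic lenition): himpasyeti → himpasyesi
  rule 3: no change — himpasyesi
  rule 4: no change — himpasyesi
  ⇒ Katunen himpasyesi
If borrowed from Mokaian 'hinpesyesi' after the early changes, it would undergo only the recent ones:
  rule 3 (unconditioned shift): no change (hinpesyesi)
  rule 4 (debuccalisation): no change (hinpesyesi)
  ⇒ as a loan: hinpesyesi
Katunen 'himpasyesi' matches the inherited outcome exactly, so it is an inherited cognate, not a loan.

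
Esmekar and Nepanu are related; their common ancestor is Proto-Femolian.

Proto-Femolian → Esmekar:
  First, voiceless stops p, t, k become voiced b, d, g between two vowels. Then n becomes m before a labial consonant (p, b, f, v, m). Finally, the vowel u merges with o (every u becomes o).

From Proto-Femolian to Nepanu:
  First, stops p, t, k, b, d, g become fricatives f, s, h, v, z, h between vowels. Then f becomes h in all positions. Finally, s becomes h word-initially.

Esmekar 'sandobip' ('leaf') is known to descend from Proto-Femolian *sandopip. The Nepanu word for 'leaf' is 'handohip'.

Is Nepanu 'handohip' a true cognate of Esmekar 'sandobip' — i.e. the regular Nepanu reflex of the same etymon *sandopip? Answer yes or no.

Derive the expected Nepanu reflex of *sandopip:
Nepanu: *sandopip
  sandopip → sandofip   [intervocalic lenition]
  sandofip → sandohip   [unconditioned shift]
  sandohip → handohip   [debuccalisation]
  giving Nepanu handohip.
Nepanu 'handohip' matches the regular reflex exactly, so the pair is cognate.

yes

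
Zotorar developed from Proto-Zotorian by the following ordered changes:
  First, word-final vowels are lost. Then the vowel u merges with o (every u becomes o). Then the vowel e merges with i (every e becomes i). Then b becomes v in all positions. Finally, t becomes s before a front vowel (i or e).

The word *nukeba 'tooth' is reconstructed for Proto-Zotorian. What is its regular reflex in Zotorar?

Zotorar: *nukeba > nukeb > nokeb > nokib > nokiv  (by apocope, vowel merger, vowel merger, unconditioned shift)

nokiv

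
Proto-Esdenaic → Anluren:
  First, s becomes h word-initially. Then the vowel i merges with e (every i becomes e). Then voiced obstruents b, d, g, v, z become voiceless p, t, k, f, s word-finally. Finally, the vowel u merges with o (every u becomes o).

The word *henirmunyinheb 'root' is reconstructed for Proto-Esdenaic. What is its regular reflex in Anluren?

henermonyenhep

Anluren: *henirmunyinheb
  henirmunyinheb (rule 1 does not apply)
  henirmunyinheb → henermunyenheb   [vowel merger]
  henermunyenheb → henermunyenhep   [final devoicing]
  henermunyenhep → henermonyenhep   [vowel merger]
  giving Anluren henermonyenhep.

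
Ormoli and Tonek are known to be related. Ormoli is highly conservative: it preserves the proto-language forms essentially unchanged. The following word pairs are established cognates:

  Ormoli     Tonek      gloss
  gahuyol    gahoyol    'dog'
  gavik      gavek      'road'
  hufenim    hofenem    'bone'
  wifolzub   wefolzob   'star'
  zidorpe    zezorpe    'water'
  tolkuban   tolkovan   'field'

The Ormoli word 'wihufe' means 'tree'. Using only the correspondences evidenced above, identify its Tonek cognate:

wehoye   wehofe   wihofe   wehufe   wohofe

gavik ~ gavek, zidorpe ~ zezorpe — Ormoli i corresponds to Tonek e after a consonant, before a consonant other than r, m, n, p, b, f, v.
hufenim ~ hofenem — Ormoli u corresponds to Tonek o after a consonant, before a labial obstruent.
Applying these to Ormoli 'wihufe':
  wihufe → wehufe   (i→e after a consonant, before a consonant other than r, m, n, p, b, f, v)
  wehufe → wehofe   (u→o after a consonant, before a labial obstruent)
So the Tonek cognate is 'wehofe'.

wehofe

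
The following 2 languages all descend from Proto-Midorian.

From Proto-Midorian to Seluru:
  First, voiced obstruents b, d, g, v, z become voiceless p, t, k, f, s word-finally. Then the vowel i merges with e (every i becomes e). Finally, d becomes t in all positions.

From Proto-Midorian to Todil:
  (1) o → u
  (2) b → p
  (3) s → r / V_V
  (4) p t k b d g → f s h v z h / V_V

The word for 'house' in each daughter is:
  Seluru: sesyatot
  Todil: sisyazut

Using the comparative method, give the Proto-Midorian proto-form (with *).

Position 6: Seluru has t, Todil has z. Taking the neighbouring segments as reconstructed: Seluru t could go back to *t or *d; Todil z could go back to *d or *z — the one source consistent with every daughter is *d.
Position 2: Seluru has e, Todil has i. Todil preserves i here (none of its changes turn any other segment into i), so the proto-segment is *i.
This points to *sisyadot. Verify forward in each daughter:
Seluru: *sisyadot > sesyadot > sesyatot  (by vowel merger, unconditioned shift)
Todil: *sisyadot
  sisyadot → sisyadut   [vowel merger]
  sisyadut (rule 2 does not apply)
  sisyadut (rule 3 does not apply)
  sisyadut → sisyazut   [intervocalic lenition]
  giving Todil sisyazut.
Only *sisyadot yields all of Seluru sesyatot, Todil sisyazut.

*sisyadot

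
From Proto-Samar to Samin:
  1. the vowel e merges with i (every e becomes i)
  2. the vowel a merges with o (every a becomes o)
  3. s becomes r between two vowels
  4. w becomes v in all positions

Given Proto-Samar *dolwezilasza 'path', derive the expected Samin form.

Samin: *dolwezilasza > dolwizilasza > dolwiziloszo > dolviziloszo  (by vowel merger, vowel merger, unconditioned shift)

dolviziloszo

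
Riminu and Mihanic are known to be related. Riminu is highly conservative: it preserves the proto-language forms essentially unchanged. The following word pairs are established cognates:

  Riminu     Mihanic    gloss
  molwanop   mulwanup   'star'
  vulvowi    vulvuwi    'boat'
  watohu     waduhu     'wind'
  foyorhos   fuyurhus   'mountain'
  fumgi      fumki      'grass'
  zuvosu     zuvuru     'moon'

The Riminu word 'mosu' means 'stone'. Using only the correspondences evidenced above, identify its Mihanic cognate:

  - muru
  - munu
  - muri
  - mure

molwanop ~ mulwanup, vulvowi ~ vulvuwi — Riminu o corresponds to Mihanic u after a consonant, before a consonant other than r, m, n, p, b, f, v.
zuvosu ~ zuvuru — Riminu s corresponds to Mihanic r between vowels (before a back vowel).
Applying these to Riminu 'mosu':
  mosu → musu   (o→u after a consonant, before a consonant other than r, m, n, p, b, f, v)
  musu → muru   (s→r between vowels (before a back vowel))
So the Mihanic cognate is 'muru'.

muru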